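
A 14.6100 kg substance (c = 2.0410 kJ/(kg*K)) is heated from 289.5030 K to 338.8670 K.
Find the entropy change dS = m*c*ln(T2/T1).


T2/T1 = 1.1705
ln(T2/T1) = 0.1574
dS = 14.6100 * 2.0410 * 0.1574 = 4.6948 kJ/K

4.6948 kJ/K


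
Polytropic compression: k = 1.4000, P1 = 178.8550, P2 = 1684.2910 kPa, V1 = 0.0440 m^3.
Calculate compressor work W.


(k-1)/k = 0.2857
(P2/P1)^exp = 1.8978
W = 3.5000 * 178.8550 * 0.0440 * (1.8978 - 1) = 24.7301 kJ

24.7301 kJ


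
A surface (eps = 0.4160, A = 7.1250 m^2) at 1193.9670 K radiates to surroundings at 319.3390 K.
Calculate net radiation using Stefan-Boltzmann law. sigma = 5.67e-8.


T^4 = 2.0322e+12
Tsurr^4 = 1.0399e+10
Q = 0.4160 * 5.67e-8 * 7.1250 * 2.0218e+12 = 339783.6234 W

339783.6234 W


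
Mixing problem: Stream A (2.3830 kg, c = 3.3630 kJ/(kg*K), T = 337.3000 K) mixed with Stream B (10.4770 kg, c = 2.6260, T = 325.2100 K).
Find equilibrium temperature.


num = 11650.5053
den = 35.5266
Tf = 327.9372 K

327.9372 K


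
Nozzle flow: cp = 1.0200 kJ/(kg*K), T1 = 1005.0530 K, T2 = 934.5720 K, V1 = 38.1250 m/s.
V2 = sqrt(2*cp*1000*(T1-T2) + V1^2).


dT = 70.4810 K
2*cp*1000*dT = 143781.2400
V1^2 = 1453.5156
V2 = sqrt(145234.7556) = 381.0968 m/s

381.0968 m/s


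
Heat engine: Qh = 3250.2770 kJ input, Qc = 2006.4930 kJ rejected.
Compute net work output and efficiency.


W = 3250.2770 - 2006.4930 = 1243.7840 kJ
eta = 1243.7840 / 3250.2770 = 0.3827 = 38.2670%

W = 1243.7840 kJ, eta = 38.2670%


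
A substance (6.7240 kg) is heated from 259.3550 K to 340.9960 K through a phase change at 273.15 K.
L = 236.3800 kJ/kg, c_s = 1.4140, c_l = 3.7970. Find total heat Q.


Q1 (sensible, solid) = 6.7240 * 1.4140 * 13.7950 = 131.1592 kJ
Q2 (latent) = 6.7240 * 236.3800 = 1589.4191 kJ
Q3 (sensible, liquid) = 6.7240 * 3.7970 * 67.8460 = 1732.1781 kJ
Q_total = 3452.7565 kJ

3452.7565 kJ


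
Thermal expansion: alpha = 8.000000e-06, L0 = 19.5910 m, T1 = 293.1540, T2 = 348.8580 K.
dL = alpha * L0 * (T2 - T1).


dT = 55.7040 K
dL = 8.000000e-06 * 19.5910 * 55.7040 = 0.008730 m
L_final = 19.599730 m

dL = 0.008730 m


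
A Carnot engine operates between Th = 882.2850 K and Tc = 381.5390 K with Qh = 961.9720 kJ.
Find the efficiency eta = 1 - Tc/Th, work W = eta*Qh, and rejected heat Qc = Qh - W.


eta = 1 - 381.5390/882.2850 = 0.5676
W = 0.5676 * 961.9720 = 545.9728 kJ
Qc = 961.9720 - 545.9728 = 415.9992 kJ

eta = 56.7556%, W = 545.9728 kJ, Qc = 415.9992 kJ


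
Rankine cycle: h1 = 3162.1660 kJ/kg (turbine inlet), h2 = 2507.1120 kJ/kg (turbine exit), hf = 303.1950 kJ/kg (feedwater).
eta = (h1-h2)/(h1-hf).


W = 655.0540 kJ/kg
Q_in = 2858.9710 kJ/kg
eta = 0.2291 = 22.9122%

eta = 22.9122%


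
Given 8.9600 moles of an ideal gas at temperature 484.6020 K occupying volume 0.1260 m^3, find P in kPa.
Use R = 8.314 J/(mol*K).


P = nRT/V = 8.9600 * 8.314 * 484.6020 / 0.1260
= 36099.6700 / 0.1260 = 286505.3175 Pa = 286.5053 kPa

286.5053 kPa


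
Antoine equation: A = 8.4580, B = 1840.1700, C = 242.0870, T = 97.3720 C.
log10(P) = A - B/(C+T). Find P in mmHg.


C+T = 339.4590
B/(C+T) = 5.4209
log10(P) = 8.4580 - 5.4209 = 3.0371
P = 10^3.0371 = 1089.2052 mmHg

1089.2052 mmHg


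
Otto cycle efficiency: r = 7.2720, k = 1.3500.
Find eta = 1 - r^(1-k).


r^(k-1) = 2.0025
eta = 1 - 1/2.0025 = 0.5006 = 50.0631%

50.0631%


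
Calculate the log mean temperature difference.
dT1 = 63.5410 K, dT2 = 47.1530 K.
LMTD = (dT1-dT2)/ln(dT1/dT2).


dT1/dT2 = 1.3475
ln(dT1/dT2) = 0.2983
LMTD = 16.3880 / 0.2983 = 54.9402 K

54.9402 K


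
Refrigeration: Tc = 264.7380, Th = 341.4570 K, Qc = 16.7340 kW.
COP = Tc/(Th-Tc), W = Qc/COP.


COP = 264.7380 / 76.7190 = 3.4507
W = 16.7340 / 3.4507 = 4.8494 kW

COP = 3.4507, W = 4.8494 kW


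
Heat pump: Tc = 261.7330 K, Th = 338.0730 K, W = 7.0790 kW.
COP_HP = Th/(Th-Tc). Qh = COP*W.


COP = 338.0730 / 76.3400 = 4.4285
Qh = 4.4285 * 7.0790 = 31.3495 kW

COP = 4.4285, Qh = 31.3495 kW


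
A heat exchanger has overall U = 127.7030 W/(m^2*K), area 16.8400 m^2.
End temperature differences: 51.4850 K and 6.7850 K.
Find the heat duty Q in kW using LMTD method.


LMTD = 22.0569 K
Q = 127.7030 * 16.8400 * 22.0569 = 47433.7838 W = 47.4338 kW

47.4338 kW


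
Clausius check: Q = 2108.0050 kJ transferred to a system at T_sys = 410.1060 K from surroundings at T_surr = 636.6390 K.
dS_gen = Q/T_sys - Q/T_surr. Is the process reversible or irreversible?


dS_sys = 2108.0050/410.1060 = 5.1401 kJ/K
dS_surr = -2108.0050/636.6390 = -3.3111 kJ/K
dS_gen = 5.1401 - 3.3111 = 1.8290 kJ/K (irreversible)

dS_gen = 1.8290 kJ/K, irreversible


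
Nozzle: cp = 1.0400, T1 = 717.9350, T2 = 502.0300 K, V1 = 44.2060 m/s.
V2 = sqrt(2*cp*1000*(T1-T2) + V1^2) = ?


dT = 215.9050 K
2*cp*1000*dT = 449082.4000
V1^2 = 1954.1704
V2 = sqrt(451036.5704) = 671.5926 m/s

671.5926 m/s


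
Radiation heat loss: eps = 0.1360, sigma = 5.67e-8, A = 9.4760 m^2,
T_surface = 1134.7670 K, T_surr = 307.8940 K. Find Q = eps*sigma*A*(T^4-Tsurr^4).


T^4 = 1.6582e+12
Tsurr^4 = 8.9868e+09
Q = 0.1360 * 5.67e-8 * 9.4760 * 1.6492e+12 = 120507.3807 W

120507.3807 W


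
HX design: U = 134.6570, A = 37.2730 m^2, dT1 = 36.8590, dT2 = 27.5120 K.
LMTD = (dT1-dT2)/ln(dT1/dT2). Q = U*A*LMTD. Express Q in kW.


LMTD = 31.9580 K
Q = 134.6570 * 37.2730 * 31.9580 = 160399.4933 W = 160.3995 kW

160.3995 kW


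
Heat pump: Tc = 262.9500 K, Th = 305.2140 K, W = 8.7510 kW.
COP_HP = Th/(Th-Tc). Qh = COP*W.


COP = 305.2140 / 42.2640 = 7.2216
Qh = 7.2216 * 8.7510 = 63.1963 kW

COP = 7.2216, Qh = 63.1963 kW


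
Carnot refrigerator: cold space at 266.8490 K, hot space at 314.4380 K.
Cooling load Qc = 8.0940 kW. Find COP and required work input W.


COP = 266.8490 / 47.5890 = 5.6074
W = 8.0940 / 5.6074 = 1.4435 kW

COP = 5.6074, W = 1.4435 kW


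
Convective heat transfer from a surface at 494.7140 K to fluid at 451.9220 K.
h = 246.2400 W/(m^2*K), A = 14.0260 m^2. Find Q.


dT = 42.7920 K
Q = 246.2400 * 14.0260 * 42.7920 = 147793.3938 W

147793.3938 W


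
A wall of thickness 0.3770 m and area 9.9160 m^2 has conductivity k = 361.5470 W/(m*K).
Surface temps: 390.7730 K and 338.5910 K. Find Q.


dT = 52.1820 K
Q = 361.5470 * 9.9160 * 52.1820 / 0.3770 = 496227.2969 W

496227.2969 W


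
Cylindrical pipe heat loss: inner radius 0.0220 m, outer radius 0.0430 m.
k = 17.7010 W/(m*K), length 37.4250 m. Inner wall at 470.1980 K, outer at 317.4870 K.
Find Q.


dT = 152.7110 K
ln(ro/ri) = 0.6702
Q = 2*pi*17.7010*37.4250*152.7110 / 0.6702 = 948490.1235 W

948490.1235 W


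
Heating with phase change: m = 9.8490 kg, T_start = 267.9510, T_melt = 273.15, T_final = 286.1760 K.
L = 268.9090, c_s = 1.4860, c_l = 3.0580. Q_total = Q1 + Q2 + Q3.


Q1 (sensible, solid) = 9.8490 * 1.4860 * 5.1990 = 76.0906 kJ
Q2 (latent) = 9.8490 * 268.9090 = 2648.4847 kJ
Q3 (sensible, liquid) = 9.8490 * 3.0580 * 13.0260 = 392.3202 kJ
Q_total = 3116.8955 kJ

3116.8955 kJ


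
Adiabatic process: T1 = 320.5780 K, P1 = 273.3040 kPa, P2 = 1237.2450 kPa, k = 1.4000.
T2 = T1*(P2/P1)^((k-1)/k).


(k-1)/k = 0.2857
(P2/P1)^exp = 1.5395
T2 = 320.5780 * 1.5395 = 493.5236 K

493.5236 K


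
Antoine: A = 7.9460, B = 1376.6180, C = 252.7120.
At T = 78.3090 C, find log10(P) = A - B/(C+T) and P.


C+T = 331.0210
B/(C+T) = 4.1587
log10(P) = 7.9460 - 4.1587 = 3.7873
P = 10^3.7873 = 6127.6941 mmHg

6127.6941 mmHg


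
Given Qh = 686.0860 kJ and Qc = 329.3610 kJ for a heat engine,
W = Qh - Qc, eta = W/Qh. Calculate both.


W = 686.0860 - 329.3610 = 356.7250 kJ
eta = 356.7250 / 686.0860 = 0.5199 = 51.9942%

W = 356.7250 kJ, eta = 51.9942%


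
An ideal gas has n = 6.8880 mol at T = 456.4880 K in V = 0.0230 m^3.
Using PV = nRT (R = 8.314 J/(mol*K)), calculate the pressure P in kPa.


P = nRT/V = 6.8880 * 8.314 * 456.4880 / 0.0230
= 26141.6216 / 0.0230 = 1136592.2437 Pa = 1136.5922 kPa

1136.5922 kPa


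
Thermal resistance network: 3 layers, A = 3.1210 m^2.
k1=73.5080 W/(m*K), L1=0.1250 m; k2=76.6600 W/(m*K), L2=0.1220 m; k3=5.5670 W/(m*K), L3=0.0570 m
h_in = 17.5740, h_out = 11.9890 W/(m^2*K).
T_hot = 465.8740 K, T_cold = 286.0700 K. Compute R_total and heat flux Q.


R_conv_in = 1/(17.5740*3.1210) = 0.0182
R_1 = 0.1250/(73.5080*3.1210) = 0.0005
R_2 = 0.1220/(76.6600*3.1210) = 0.0005
R_3 = 0.0570/(5.5670*3.1210) = 0.0033
R_conv_out = 1/(11.9890*3.1210) = 0.0267
R_total = 0.0493 K/W
Q = 179.8040 / 0.0493 = 3647.6715 W

R_total = 0.0493 K/W, Q = 3647.6715 W


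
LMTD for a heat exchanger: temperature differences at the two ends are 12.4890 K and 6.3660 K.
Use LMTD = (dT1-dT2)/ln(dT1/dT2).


dT1/dT2 = 1.9618
ln(dT1/dT2) = 0.6739
LMTD = 6.1230 / 0.6739 = 9.0862 K

9.0862 K


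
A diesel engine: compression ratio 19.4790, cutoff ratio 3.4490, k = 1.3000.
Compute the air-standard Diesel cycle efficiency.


r^(k-1) = 2.4371
rc^k = 5.0004
eta = 0.4844 = 48.4419%

48.4419%


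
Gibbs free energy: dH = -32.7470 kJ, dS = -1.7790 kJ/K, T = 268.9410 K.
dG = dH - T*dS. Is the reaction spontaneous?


T*dS = 268.9410 * -1.7790 = -478.4460 kJ
dG = -32.7470 + 478.4460 = 445.6990 kJ (non-spontaneous)

dG = 445.6990 kJ, non-spontaneous


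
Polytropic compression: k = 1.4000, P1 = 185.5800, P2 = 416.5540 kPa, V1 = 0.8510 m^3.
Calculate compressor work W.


(k-1)/k = 0.2857
(P2/P1)^exp = 1.2599
W = 3.5000 * 185.5800 * 0.8510 * (1.2599 - 1) = 143.6432 kJ

143.6432 kJ


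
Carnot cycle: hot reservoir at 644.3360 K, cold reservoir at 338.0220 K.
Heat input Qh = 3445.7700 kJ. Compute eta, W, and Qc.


eta = 1 - 338.0220/644.3360 = 0.4754
W = 0.4754 * 3445.7700 = 1638.1012 kJ
Qc = 3445.7700 - 1638.1012 = 1807.6688 kJ

eta = 47.5395%, W = 1638.1012 kJ, Qc = 1807.6688 kJ


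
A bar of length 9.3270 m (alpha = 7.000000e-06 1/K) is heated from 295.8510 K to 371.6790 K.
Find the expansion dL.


dT = 75.8280 K
dL = 7.000000e-06 * 9.3270 * 75.8280 = 0.004951 m
L_final = 9.331951 m

dL = 0.004951 m


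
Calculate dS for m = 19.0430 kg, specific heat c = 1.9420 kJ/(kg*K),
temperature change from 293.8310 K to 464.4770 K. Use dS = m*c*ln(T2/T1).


T2/T1 = 1.5808
ln(T2/T1) = 0.4579
dS = 19.0430 * 1.9420 * 0.4579 = 16.9341 kJ/K

16.9341 kJ/K


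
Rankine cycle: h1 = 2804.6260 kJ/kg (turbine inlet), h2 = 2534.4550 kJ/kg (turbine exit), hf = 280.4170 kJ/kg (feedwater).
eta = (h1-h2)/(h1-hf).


W = 270.1710 kJ/kg
Q_in = 2524.2090 kJ/kg
eta = 0.1070 = 10.7032%

eta = 10.7032%


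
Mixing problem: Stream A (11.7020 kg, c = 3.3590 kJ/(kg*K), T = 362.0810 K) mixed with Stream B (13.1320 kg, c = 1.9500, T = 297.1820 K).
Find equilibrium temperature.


num = 21842.3827
den = 64.9144
Tf = 336.4797 K

336.4797 K


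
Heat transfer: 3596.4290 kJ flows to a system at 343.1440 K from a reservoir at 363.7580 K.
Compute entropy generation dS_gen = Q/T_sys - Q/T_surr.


dS_sys = 3596.4290/343.1440 = 10.4808 kJ/K
dS_surr = -3596.4290/363.7580 = -9.8869 kJ/K
dS_gen = 10.4808 - 9.8869 = 0.5939 kJ/K (irreversible)

dS_gen = 0.5939 kJ/K, irreversible


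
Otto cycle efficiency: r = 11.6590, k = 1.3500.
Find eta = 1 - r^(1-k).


r^(k-1) = 2.3623
eta = 1 - 1/2.3623 = 0.5767 = 57.6680%

57.6680%


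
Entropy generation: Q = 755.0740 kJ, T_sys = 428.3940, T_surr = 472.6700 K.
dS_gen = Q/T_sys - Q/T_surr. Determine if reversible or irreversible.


dS_sys = 755.0740/428.3940 = 1.7626 kJ/K
dS_surr = -755.0740/472.6700 = -1.5975 kJ/K
dS_gen = 1.7626 - 1.5975 = 0.1651 kJ/K (irreversible)

dS_gen = 0.1651 kJ/K, irreversible


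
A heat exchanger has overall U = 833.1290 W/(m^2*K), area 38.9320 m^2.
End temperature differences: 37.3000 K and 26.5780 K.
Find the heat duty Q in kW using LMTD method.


LMTD = 31.6368 K
Q = 833.1290 * 38.9320 * 31.6368 = 1026150.3560 W = 1026.1504 kW

1026.1504 kW


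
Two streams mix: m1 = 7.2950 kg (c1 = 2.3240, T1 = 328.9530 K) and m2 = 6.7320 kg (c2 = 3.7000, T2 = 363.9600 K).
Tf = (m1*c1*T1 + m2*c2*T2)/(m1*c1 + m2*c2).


num = 14642.5923
den = 41.8620
Tf = 349.7826 K

349.7826 K


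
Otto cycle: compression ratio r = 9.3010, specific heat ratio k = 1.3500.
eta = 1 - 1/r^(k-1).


r^(k-1) = 2.1827
eta = 1 - 1/2.1827 = 0.5418 = 54.1843%

54.1843%


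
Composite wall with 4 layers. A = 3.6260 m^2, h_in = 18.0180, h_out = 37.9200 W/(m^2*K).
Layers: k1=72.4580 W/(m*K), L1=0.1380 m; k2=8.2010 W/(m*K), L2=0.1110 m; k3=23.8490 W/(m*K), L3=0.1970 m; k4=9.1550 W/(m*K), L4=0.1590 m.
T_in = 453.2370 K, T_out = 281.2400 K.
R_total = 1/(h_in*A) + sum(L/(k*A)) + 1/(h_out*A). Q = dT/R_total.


R_conv_in = 1/(18.0180*3.6260) = 0.0153
R_1 = 0.1380/(72.4580*3.6260) = 0.0005
R_2 = 0.1110/(8.2010*3.6260) = 0.0037
R_3 = 0.1970/(23.8490*3.6260) = 0.0023
R_4 = 0.1590/(9.1550*3.6260) = 0.0048
R_conv_out = 1/(37.9200*3.6260) = 0.0073
R_total = 0.0339 K/W
Q = 171.9970 / 0.0339 = 5072.9433 W

R_total = 0.0339 K/W, Q = 5072.9433 W


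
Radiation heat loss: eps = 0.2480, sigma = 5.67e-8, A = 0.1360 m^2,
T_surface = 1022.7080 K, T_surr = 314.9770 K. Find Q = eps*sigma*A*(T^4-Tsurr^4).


T^4 = 1.0940e+12
Tsurr^4 = 9.8427e+09
Q = 0.2480 * 5.67e-8 * 0.1360 * 1.0841e+12 = 2073.2665 W

2073.2665 W


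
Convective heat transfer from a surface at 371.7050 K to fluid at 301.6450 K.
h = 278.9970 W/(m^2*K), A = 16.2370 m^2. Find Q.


dT = 70.0600 K
Q = 278.9970 * 16.2370 * 70.0600 = 317377.0047 W

317377.0047 W


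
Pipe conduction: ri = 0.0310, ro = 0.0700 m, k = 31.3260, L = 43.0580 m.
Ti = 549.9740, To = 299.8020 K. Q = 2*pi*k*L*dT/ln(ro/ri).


dT = 250.1720 K
ln(ro/ri) = 0.8145
Q = 2*pi*31.3260*43.0580*250.1720 / 0.8145 = 2603046.8917 W

2603046.8917 W


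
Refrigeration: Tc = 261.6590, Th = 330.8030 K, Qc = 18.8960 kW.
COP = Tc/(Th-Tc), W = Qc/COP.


COP = 261.6590 / 69.1440 = 3.7843
W = 18.8960 / 3.7843 = 4.9933 kW

COP = 3.7843, W = 4.9933 kW


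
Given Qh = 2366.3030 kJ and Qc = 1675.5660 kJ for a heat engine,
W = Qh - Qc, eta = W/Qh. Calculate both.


W = 2366.3030 - 1675.5660 = 690.7370 kJ
eta = 690.7370 / 2366.3030 = 0.2919 = 29.1906%

W = 690.7370 kJ, eta = 29.1906%


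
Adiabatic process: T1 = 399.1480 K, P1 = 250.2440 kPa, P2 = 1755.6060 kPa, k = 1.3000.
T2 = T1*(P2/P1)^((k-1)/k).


(k-1)/k = 0.2308
(P2/P1)^exp = 1.5676
T2 = 399.1480 * 1.5676 = 625.7190 K

625.7190 K


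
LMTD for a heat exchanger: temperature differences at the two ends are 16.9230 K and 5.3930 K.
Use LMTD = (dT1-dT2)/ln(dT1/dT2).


dT1/dT2 = 3.1380
ln(dT1/dT2) = 1.1436
LMTD = 11.5300 / 1.1436 = 10.0824 K

10.0824 K


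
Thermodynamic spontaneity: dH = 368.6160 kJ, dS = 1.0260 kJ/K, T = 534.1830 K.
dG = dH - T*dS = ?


T*dS = 534.1830 * 1.0260 = 548.0718 kJ
dG = 368.6160 - 548.0718 = -179.4558 kJ (spontaneous)

dG = -179.4558 kJ, spontaneous


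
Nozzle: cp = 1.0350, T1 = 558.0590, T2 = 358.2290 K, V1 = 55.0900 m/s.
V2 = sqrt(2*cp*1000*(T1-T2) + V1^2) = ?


dT = 199.8300 K
2*cp*1000*dT = 413648.1000
V1^2 = 3034.9081
V2 = sqrt(416683.0081) = 645.5099 m/s

645.5099 m/s


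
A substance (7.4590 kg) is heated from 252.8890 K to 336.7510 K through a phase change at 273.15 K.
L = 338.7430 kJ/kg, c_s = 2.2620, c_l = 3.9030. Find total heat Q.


Q1 (sensible, solid) = 7.4590 * 2.2620 * 20.2610 = 341.8488 kJ
Q2 (latent) = 7.4590 * 338.7430 = 2526.6840 kJ
Q3 (sensible, liquid) = 7.4590 * 3.9030 * 63.6010 = 1851.5826 kJ
Q_total = 4720.1155 kJ

4720.1155 kJ


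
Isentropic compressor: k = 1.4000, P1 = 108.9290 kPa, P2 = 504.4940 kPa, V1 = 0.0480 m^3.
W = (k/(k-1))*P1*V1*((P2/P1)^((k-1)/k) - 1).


(k-1)/k = 0.2857
(P2/P1)^exp = 1.5495
W = 3.5000 * 108.9290 * 0.0480 * (1.5495 - 1) = 10.0567 kJ

10.0567 kJ


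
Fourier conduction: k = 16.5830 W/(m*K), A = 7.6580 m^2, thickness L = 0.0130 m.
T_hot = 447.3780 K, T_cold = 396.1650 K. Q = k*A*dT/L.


dT = 51.2130 K
Q = 16.5830 * 7.6580 * 51.2130 / 0.0130 = 500282.5185 W

500282.5185 W


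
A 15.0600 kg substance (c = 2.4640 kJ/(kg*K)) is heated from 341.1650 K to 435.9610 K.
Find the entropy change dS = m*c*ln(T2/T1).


T2/T1 = 1.2779
ln(T2/T1) = 0.2452
dS = 15.0600 * 2.4640 * 0.2452 = 9.0983 kJ/K

9.0983 kJ/K


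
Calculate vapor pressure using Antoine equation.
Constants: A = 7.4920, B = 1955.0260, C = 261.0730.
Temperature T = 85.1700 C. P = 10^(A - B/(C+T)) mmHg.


C+T = 346.2430
B/(C+T) = 5.6464
log10(P) = 7.4920 - 5.6464 = 1.8456
P = 10^1.8456 = 70.0812 mmHg

70.0812 mmHg


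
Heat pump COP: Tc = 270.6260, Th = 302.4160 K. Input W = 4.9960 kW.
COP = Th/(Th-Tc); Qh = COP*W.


COP = 302.4160 / 31.7900 = 9.5129
Qh = 9.5129 * 4.9960 = 47.5266 kW

COP = 9.5129, Qh = 47.5266 kW


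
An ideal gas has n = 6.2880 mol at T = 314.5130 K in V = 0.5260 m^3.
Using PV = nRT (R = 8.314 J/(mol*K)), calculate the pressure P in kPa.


P = nRT/V = 6.2880 * 8.314 * 314.5130 / 0.5260
= 16442.2465 / 0.5260 = 31259.0237 Pa = 31.2590 kPa

31.2590 kPa


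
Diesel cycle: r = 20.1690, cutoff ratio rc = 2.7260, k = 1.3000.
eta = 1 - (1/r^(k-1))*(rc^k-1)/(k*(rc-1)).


r^(k-1) = 2.4627
rc^k = 3.6828
eta = 0.5145 = 51.4481%

51.4481%


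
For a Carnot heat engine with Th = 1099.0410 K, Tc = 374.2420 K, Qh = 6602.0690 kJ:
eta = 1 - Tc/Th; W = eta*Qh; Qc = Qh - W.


eta = 1 - 374.2420/1099.0410 = 0.6595
W = 0.6595 * 6602.0690 = 4353.9531 kJ
Qc = 6602.0690 - 4353.9531 = 2248.1159 kJ

eta = 65.9483%, W = 4353.9531 kJ, Qc = 2248.1159 kJ


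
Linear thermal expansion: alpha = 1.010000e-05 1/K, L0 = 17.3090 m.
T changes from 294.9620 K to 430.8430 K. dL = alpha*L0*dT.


dT = 135.8810 K
dL = 1.010000e-05 * 17.3090 * 135.8810 = 0.023755 m
L_final = 17.332755 m

dL = 0.023755 m


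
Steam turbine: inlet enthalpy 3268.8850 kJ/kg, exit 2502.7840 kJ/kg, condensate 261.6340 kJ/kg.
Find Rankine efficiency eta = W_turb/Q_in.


W = 766.1010 kJ/kg
Q_in = 3007.2510 kJ/kg
eta = 0.2548 = 25.4751%

eta = 25.4751%


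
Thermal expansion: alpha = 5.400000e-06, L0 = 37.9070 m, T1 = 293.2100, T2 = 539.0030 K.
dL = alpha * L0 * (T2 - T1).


dT = 245.7930 K
dL = 5.400000e-06 * 37.9070 * 245.7930 = 0.050313 m
L_final = 37.957313 m

dL = 0.050313 m


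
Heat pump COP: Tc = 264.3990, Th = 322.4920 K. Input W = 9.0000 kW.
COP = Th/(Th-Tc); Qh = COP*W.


COP = 322.4920 / 58.0930 = 5.5513
Qh = 5.5513 * 9.0000 = 49.9618 kW

COP = 5.5513, Qh = 49.9618 kW


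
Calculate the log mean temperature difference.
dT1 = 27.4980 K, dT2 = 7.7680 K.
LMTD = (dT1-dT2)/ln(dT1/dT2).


dT1/dT2 = 3.5399
ln(dT1/dT2) = 1.2641
LMTD = 19.7300 / 1.2641 = 15.6079 K

15.6079 K


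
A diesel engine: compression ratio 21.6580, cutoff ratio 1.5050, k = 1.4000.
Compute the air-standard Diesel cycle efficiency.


r^(k-1) = 3.4217
rc^k = 1.7724
eta = 0.6807 = 68.0735%

68.0735%


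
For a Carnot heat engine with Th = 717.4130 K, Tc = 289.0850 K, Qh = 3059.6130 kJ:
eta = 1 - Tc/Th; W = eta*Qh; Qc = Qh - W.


eta = 1 - 289.0850/717.4130 = 0.5970
W = 0.5970 * 3059.6130 = 1826.7273 kJ
Qc = 3059.6130 - 1826.7273 = 1232.8857 kJ

eta = 59.7045%, W = 1826.7273 kJ, Qc = 1232.8857 kJ


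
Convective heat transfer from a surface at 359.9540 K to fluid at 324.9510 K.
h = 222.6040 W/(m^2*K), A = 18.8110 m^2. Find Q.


dT = 35.0030 K
Q = 222.6040 * 18.8110 * 35.0030 = 146571.6968 W

146571.6968 W


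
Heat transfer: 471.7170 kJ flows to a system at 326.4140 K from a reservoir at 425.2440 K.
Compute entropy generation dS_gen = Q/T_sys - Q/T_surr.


dS_sys = 471.7170/326.4140 = 1.4451 kJ/K
dS_surr = -471.7170/425.2440 = -1.1093 kJ/K
dS_gen = 1.4451 - 1.1093 = 0.3359 kJ/K (irreversible)

dS_gen = 0.3359 kJ/K, irreversible


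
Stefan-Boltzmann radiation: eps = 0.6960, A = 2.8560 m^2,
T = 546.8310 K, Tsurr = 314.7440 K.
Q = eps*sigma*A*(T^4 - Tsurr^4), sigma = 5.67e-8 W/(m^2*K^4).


T^4 = 8.9415e+10
Tsurr^4 = 9.8136e+09
Q = 0.6960 * 5.67e-8 * 2.8560 * 7.9602e+10 = 8971.6725 W

8971.6725 W


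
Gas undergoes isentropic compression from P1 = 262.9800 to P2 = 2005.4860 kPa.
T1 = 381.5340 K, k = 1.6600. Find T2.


(k-1)/k = 0.3976
(P2/P1)^exp = 2.2428
T2 = 381.5340 * 2.2428 = 855.7088 K

855.7088 K


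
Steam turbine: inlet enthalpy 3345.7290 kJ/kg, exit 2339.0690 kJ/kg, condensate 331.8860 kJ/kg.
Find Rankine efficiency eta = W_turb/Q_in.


W = 1006.6600 kJ/kg
Q_in = 3013.8430 kJ/kg
eta = 0.3340 = 33.4012%

eta = 33.4012%


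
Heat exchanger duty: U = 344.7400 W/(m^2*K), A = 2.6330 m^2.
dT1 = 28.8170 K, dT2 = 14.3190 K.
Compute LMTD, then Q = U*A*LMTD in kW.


LMTD = 20.7298 K
Q = 344.7400 * 2.6330 * 20.7298 = 18816.4878 W = 18.8165 kW

18.8165 kW


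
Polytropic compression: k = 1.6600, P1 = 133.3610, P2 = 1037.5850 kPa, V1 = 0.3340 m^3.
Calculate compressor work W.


(k-1)/k = 0.3976
(P2/P1)^exp = 2.2607
W = 2.5152 * 133.3610 * 0.3340 * (2.2607 - 1) = 141.2426 kJ

141.2426 kJ


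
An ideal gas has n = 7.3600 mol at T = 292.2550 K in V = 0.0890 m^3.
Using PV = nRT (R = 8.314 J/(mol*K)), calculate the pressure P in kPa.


P = nRT/V = 7.3600 * 8.314 * 292.2550 / 0.0890
= 17883.3874 / 0.0890 = 200936.9370 Pa = 200.9369 kPa

200.9369 kPa


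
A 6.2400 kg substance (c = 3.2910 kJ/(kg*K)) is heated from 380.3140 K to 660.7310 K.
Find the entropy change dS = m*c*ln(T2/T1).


T2/T1 = 1.7373
ln(T2/T1) = 0.5523
dS = 6.2400 * 3.2910 * 0.5523 = 11.3430 kJ/K

11.3430 kJ/K


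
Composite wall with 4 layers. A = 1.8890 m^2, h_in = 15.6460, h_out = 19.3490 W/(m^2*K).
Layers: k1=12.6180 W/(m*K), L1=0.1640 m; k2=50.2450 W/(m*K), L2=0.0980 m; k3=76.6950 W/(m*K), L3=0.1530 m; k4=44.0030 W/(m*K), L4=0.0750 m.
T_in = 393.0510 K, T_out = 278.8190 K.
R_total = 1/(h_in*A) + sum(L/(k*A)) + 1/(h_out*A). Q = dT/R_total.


R_conv_in = 1/(15.6460*1.8890) = 0.0338
R_1 = 0.1640/(12.6180*1.8890) = 0.0069
R_2 = 0.0980/(50.2450*1.8890) = 0.0010
R_3 = 0.1530/(76.6950*1.8890) = 0.0011
R_4 = 0.0750/(44.0030*1.8890) = 0.0009
R_conv_out = 1/(19.3490*1.8890) = 0.0274
R_total = 0.0711 K/W
Q = 114.2320 / 0.0711 = 1607.4099 W

R_total = 0.0711 K/W, Q = 1607.4099 W


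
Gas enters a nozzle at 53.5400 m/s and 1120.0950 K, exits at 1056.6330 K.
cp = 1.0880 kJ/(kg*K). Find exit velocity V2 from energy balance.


dT = 63.4620 K
2*cp*1000*dT = 138093.3120
V1^2 = 2866.5316
V2 = sqrt(140959.8436) = 375.4462 m/s

375.4462 m/s


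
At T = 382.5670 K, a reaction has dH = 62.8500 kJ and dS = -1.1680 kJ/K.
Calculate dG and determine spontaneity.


T*dS = 382.5670 * -1.1680 = -446.8383 kJ
dG = 62.8500 + 446.8383 = 509.6883 kJ (non-spontaneous)

dG = 509.6883 kJ, non-spontaneous


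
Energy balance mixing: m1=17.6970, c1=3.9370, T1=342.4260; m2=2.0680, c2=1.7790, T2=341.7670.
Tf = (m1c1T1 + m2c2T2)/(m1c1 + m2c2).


num = 25115.2284
den = 73.3521
Tf = 342.3929 K

342.3929 K


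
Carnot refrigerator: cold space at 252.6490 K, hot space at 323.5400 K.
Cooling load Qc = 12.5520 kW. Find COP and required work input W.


COP = 252.6490 / 70.8910 = 3.5639
W = 12.5520 / 3.5639 = 3.5220 kW

COP = 3.5639, W = 3.5220 kW


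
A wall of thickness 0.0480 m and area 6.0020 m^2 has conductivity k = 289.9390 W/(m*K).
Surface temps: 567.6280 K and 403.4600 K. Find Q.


dT = 164.1680 K
Q = 289.9390 * 6.0020 * 164.1680 / 0.0480 = 5951821.4984 W

5951821.4984 W


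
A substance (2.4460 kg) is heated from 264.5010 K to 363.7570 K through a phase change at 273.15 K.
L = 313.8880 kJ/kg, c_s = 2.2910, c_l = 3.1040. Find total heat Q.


Q1 (sensible, solid) = 2.4460 * 2.2910 * 8.6490 = 48.4671 kJ
Q2 (latent) = 2.4460 * 313.8880 = 767.7700 kJ
Q3 (sensible, liquid) = 2.4460 * 3.1040 * 90.6070 = 687.9231 kJ
Q_total = 1504.1603 kJ

1504.1603 kJ


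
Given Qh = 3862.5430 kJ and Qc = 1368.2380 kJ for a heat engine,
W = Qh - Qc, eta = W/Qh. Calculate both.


W = 3862.5430 - 1368.2380 = 2494.3050 kJ
eta = 2494.3050 / 3862.5430 = 0.6458 = 64.5768%

W = 2494.3050 kJ, eta = 64.5768%


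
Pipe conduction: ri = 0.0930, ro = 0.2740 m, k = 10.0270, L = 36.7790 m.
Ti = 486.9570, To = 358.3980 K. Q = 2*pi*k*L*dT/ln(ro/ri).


dT = 128.5590 K
ln(ro/ri) = 1.0805
Q = 2*pi*10.0270*36.7790*128.5590 / 1.0805 = 275687.4611 W

275687.4611 W


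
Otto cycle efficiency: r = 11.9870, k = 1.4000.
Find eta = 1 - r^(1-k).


r^(k-1) = 2.7007
eta = 1 - 1/2.7007 = 0.6297 = 62.9732%

62.9732%


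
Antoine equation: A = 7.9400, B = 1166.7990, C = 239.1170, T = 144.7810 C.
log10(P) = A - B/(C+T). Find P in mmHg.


C+T = 383.8980
B/(C+T) = 3.0393
log10(P) = 7.9400 - 3.0393 = 4.9007
P = 10^4.9007 = 79552.4595 mmHg

79552.4595 mmHg


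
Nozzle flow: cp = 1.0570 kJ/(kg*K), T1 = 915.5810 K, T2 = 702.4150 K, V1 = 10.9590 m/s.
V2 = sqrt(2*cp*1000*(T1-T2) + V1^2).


dT = 213.1660 K
2*cp*1000*dT = 450632.9240
V1^2 = 120.0997
V2 = sqrt(450753.0237) = 671.3814 m/s

671.3814 m/s


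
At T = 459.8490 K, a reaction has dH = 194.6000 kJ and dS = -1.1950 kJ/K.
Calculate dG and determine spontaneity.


T*dS = 459.8490 * -1.1950 = -549.5196 kJ
dG = 194.6000 + 549.5196 = 744.1196 kJ (non-spontaneous)

dG = 744.1196 kJ, non-spontaneous


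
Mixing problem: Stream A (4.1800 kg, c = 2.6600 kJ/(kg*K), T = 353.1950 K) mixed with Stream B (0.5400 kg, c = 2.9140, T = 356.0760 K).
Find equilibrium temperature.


num = 4487.4115
den = 12.6924
Tf = 353.5522 K

353.5522 K


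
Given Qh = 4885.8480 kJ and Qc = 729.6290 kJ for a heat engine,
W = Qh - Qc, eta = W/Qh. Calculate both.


W = 4885.8480 - 729.6290 = 4156.2190 kJ
eta = 4156.2190 / 4885.8480 = 0.8507 = 85.0665%

W = 4156.2190 kJ, eta = 85.0665%


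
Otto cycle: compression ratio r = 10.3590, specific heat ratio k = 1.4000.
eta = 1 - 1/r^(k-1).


r^(k-1) = 2.5476
eta = 1 - 1/2.5476 = 0.6075 = 60.7470%

60.7470%


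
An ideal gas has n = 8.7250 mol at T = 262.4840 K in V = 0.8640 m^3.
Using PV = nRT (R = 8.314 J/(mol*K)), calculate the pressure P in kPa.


P = nRT/V = 8.7250 * 8.314 * 262.4840 / 0.8640
= 19040.4975 / 0.8640 = 22037.6128 Pa = 22.0376 kPa

22.0376 kPa


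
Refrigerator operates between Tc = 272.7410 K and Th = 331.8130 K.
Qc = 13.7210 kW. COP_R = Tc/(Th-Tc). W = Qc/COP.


COP = 272.7410 / 59.0720 = 4.6171
W = 13.7210 / 4.6171 = 2.9718 kW

COP = 4.6171, W = 2.9718 kW


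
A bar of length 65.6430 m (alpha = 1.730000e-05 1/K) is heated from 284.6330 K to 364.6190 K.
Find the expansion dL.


dT = 79.9860 K
dL = 1.730000e-05 * 65.6430 * 79.9860 = 0.090834 m
L_final = 65.733834 m

dL = 0.090834 m


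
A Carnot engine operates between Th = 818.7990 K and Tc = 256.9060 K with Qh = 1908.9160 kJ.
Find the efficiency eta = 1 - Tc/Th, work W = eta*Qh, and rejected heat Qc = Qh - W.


eta = 1 - 256.9060/818.7990 = 0.6862
W = 0.6862 * 1908.9160 = 1309.9754 kJ
Qc = 1908.9160 - 1309.9754 = 598.9406 kJ

eta = 68.6240%, W = 1309.9754 kJ, Qc = 598.9406 kJ


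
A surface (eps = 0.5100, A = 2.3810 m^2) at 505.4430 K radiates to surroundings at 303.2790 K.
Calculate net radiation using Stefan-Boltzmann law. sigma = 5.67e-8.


T^4 = 6.5266e+10
Tsurr^4 = 8.4600e+09
Q = 0.5100 * 5.67e-8 * 2.3810 * 5.6806e+10 = 3911.1908 W

3911.1908 W


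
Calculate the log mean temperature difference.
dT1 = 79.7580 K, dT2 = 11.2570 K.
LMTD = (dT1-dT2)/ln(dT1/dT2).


dT1/dT2 = 7.0852
ln(dT1/dT2) = 1.9580
LMTD = 68.5010 / 1.9580 = 34.9851 K

34.9851 K


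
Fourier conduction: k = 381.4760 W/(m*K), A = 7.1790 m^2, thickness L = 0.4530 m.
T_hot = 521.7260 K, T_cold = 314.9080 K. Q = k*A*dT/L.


dT = 206.8180 K
Q = 381.4760 * 7.1790 * 206.8180 / 0.4530 = 1250320.3666 W

1250320.3666 W


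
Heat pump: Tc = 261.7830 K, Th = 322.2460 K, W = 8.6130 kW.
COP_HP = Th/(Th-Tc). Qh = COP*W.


COP = 322.2460 / 60.4630 = 5.3296
Qh = 5.3296 * 8.6130 = 45.9042 kW

COP = 5.3296, Qh = 45.9042 kW


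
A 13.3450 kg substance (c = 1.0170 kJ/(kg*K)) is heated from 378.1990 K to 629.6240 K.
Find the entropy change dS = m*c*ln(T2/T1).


T2/T1 = 1.6648
ln(T2/T1) = 0.5097
dS = 13.3450 * 1.0170 * 0.5097 = 6.9176 kJ/K

6.9176 kJ/K


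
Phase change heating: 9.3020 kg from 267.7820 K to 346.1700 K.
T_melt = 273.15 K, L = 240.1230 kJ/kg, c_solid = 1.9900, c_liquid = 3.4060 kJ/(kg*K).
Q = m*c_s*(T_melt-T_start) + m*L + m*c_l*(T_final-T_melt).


Q1 (sensible, solid) = 9.3020 * 1.9900 * 5.3680 = 99.3669 kJ
Q2 (latent) = 9.3020 * 240.1230 = 2233.6241 kJ
Q3 (sensible, liquid) = 9.3020 * 3.4060 * 73.0200 = 2313.4643 kJ
Q_total = 4646.4554 kJ

4646.4554 kJ


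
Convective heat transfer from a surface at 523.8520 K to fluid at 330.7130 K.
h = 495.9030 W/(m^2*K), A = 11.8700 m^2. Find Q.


dT = 193.1390 K
Q = 495.9030 * 11.8700 * 193.1390 = 1136887.3470 W

1136887.3470 W


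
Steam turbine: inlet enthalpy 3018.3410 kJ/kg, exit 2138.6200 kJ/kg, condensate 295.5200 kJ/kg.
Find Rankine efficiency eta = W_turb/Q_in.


W = 879.7210 kJ/kg
Q_in = 2722.8210 kJ/kg
eta = 0.3231 = 32.3092%

eta = 32.3092%


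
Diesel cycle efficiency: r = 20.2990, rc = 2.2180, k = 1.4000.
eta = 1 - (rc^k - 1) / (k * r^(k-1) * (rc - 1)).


r^(k-1) = 3.3342
rc^k = 3.0503
eta = 0.6394 = 63.9374%

63.9374%


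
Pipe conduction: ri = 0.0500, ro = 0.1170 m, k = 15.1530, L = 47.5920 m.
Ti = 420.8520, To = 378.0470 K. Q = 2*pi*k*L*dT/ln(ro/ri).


dT = 42.8050 K
ln(ro/ri) = 0.8502
Q = 2*pi*15.1530*47.5920*42.8050 / 0.8502 = 228144.9788 W

228144.9788 W


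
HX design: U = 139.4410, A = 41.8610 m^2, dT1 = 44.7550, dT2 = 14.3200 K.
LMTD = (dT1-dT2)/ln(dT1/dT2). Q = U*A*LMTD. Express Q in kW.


LMTD = 26.7080 K
Q = 139.4410 * 41.8610 * 26.7080 = 155898.3538 W = 155.8984 kW

155.8984 kW


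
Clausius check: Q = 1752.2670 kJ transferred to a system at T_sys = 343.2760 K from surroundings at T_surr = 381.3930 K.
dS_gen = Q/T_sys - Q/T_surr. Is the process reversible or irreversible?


dS_sys = 1752.2670/343.2760 = 5.1045 kJ/K
dS_surr = -1752.2670/381.3930 = -4.5944 kJ/K
dS_gen = 5.1045 - 4.5944 = 0.5102 kJ/K (irreversible)

dS_gen = 0.5102 kJ/K, irreversible


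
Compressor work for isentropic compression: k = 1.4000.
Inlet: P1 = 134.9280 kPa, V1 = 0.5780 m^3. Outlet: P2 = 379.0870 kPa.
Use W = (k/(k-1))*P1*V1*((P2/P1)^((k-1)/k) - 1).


(k-1)/k = 0.2857
(P2/P1)^exp = 1.3433
W = 3.5000 * 134.9280 * 0.5780 * (1.3433 - 1) = 93.7145 kJ

93.7145 kJ


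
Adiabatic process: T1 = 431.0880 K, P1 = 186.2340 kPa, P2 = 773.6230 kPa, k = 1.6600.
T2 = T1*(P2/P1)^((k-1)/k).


(k-1)/k = 0.3976
(P2/P1)^exp = 1.7616
T2 = 431.0880 * 1.7616 = 759.3881 K

759.3881 K


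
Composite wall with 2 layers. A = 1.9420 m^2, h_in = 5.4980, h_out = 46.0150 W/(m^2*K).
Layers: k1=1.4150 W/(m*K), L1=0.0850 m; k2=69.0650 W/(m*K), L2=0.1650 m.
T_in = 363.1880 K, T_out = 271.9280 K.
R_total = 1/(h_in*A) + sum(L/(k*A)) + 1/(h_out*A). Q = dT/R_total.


R_conv_in = 1/(5.4980*1.9420) = 0.0937
R_1 = 0.0850/(1.4150*1.9420) = 0.0309
R_2 = 0.1650/(69.0650*1.9420) = 0.0012
R_conv_out = 1/(46.0150*1.9420) = 0.0112
R_total = 0.1370 K/W
Q = 91.2600 / 0.1370 = 666.0761 W

R_total = 0.1370 K/W, Q = 666.0761 W


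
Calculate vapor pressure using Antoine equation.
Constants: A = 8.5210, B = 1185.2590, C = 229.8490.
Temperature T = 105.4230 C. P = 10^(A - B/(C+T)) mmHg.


C+T = 335.2720
B/(C+T) = 3.5352
log10(P) = 8.5210 - 3.5352 = 4.9858
P = 10^4.9858 = 96779.5988 mmHg

96779.5988 mmHg


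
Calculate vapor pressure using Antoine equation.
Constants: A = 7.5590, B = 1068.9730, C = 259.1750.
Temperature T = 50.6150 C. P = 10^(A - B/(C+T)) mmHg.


C+T = 309.7900
B/(C+T) = 3.4506
log10(P) = 7.5590 - 3.4506 = 4.1084
P = 10^4.1084 = 12834.0129 mmHg

12834.0129 mmHg


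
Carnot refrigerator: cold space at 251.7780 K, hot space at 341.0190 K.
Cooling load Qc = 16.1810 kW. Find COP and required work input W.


COP = 251.7780 / 89.2410 = 2.8213
W = 16.1810 / 2.8213 = 5.7352 kW

COP = 2.8213, W = 5.7352 kW


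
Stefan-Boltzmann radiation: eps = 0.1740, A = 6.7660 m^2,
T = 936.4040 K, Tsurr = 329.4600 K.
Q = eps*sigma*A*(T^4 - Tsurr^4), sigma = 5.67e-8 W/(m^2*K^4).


T^4 = 7.6887e+11
Tsurr^4 = 1.1782e+10
Q = 0.1740 * 5.67e-8 * 6.7660 * 7.5709e+11 = 50537.1700 W

50537.1700 W


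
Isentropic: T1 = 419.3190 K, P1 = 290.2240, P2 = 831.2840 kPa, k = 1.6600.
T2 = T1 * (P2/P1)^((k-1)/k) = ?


(k-1)/k = 0.3976
(P2/P1)^exp = 1.5195
T2 = 419.3190 * 1.5195 = 637.1618 K

637.1618 K


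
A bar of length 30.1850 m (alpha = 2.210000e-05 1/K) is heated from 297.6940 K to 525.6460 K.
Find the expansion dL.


dT = 227.9520 K
dL = 2.210000e-05 * 30.1850 * 227.9520 = 0.152064 m
L_final = 30.337064 m

dL = 0.152064 m


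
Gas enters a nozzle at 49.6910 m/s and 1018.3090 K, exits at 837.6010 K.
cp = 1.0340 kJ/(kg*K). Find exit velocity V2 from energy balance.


dT = 180.7080 K
2*cp*1000*dT = 373704.1440
V1^2 = 2469.1955
V2 = sqrt(376173.3395) = 613.3297 m/s

613.3297 m/s


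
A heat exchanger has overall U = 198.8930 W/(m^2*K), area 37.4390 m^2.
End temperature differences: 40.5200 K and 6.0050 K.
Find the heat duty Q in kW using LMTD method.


LMTD = 18.0782 K
Q = 198.8930 * 37.4390 * 18.0782 = 134616.8603 W = 134.6169 kW

134.6169 kW


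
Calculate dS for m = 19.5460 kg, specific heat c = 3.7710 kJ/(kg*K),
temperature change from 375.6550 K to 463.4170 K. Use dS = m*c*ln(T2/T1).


T2/T1 = 1.2336
ln(T2/T1) = 0.2100
dS = 19.5460 * 3.7710 * 0.2100 = 15.4754 kJ/K

15.4754 kJ/K


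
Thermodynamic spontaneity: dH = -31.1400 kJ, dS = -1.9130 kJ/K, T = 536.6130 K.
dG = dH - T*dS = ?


T*dS = 536.6130 * -1.9130 = -1026.5407 kJ
dG = -31.1400 + 1026.5407 = 995.4007 kJ (non-spontaneous)

dG = 995.4007 kJ, non-spontaneous


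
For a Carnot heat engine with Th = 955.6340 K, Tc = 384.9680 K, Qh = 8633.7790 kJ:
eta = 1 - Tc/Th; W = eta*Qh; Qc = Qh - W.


eta = 1 - 384.9680/955.6340 = 0.5972
W = 0.5972 * 8633.7790 = 5155.7439 kJ
Qc = 8633.7790 - 5155.7439 = 3478.0351 kJ

eta = 59.7160%, W = 5155.7439 kJ, Qc = 3478.0351 kJ


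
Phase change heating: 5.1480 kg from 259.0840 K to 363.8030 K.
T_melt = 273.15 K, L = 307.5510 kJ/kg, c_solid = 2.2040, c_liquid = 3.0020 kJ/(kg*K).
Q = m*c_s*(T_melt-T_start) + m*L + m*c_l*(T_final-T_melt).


Q1 (sensible, solid) = 5.1480 * 2.2040 * 14.0660 = 159.5955 kJ
Q2 (latent) = 5.1480 * 307.5510 = 1583.2725 kJ
Q3 (sensible, liquid) = 5.1480 * 3.0020 * 90.6530 = 1400.9783 kJ
Q_total = 3143.8464 kJ

3143.8464 kJ


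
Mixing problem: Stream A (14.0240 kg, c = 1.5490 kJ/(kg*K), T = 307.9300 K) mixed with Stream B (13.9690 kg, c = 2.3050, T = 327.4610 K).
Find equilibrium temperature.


num = 17232.9853
den = 53.9217
Tf = 319.5926 K

319.5926 K


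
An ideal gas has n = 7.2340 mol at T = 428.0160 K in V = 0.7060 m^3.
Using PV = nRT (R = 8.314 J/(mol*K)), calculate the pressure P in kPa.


P = nRT/V = 7.2340 * 8.314 * 428.0160 / 0.7060
= 25742.3700 / 0.7060 = 36462.2805 Pa = 36.4623 kPa

36.4623 kPa


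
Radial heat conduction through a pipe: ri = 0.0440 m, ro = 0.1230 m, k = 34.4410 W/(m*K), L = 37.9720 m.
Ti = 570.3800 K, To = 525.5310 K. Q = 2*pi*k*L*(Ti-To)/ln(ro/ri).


dT = 44.8490 K
ln(ro/ri) = 1.0280
Q = 2*pi*34.4410*37.9720*44.8490 / 1.0280 = 358493.2416 W

358493.2416 W


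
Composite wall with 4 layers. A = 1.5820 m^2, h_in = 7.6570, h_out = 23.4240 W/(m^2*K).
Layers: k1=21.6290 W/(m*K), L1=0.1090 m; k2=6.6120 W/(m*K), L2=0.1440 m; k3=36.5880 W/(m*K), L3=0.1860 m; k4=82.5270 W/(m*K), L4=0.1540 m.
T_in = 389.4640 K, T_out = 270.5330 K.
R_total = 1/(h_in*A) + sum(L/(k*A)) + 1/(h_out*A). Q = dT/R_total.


R_conv_in = 1/(7.6570*1.5820) = 0.0826
R_1 = 0.1090/(21.6290*1.5820) = 0.0032
R_2 = 0.1440/(6.6120*1.5820) = 0.0138
R_3 = 0.1860/(36.5880*1.5820) = 0.0032
R_4 = 0.1540/(82.5270*1.5820) = 0.0012
R_conv_out = 1/(23.4240*1.5820) = 0.0270
R_total = 0.1309 K/W
Q = 118.9310 / 0.1309 = 908.6747 W

R_total = 0.1309 K/W, Q = 908.6747 W


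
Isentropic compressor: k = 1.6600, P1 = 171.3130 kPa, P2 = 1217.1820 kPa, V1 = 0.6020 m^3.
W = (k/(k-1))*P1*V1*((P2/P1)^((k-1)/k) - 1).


(k-1)/k = 0.3976
(P2/P1)^exp = 2.1806
W = 2.5152 * 171.3130 * 0.6020 * (2.1806 - 1) = 306.2318 kJ

306.2318 kJ


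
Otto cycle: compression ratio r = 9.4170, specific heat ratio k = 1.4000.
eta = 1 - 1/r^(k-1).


r^(k-1) = 2.4523
eta = 1 - 1/2.4523 = 0.5922 = 59.2212%

59.2212%


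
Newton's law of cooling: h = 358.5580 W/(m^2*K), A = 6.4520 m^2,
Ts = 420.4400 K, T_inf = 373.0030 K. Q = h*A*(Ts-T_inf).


dT = 47.4370 K
Q = 358.5580 * 6.4520 * 47.4370 = 109741.5250 W

109741.5250 W


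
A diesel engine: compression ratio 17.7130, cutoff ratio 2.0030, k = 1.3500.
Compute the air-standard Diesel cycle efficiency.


r^(k-1) = 2.7347
rc^k = 2.5543
eta = 0.5802 = 58.0247%

58.0247%


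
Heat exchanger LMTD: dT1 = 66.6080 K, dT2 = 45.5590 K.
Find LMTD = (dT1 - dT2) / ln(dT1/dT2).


dT1/dT2 = 1.4620
ln(dT1/dT2) = 0.3798
LMTD = 21.0490 / 0.3798 = 55.4189 K

55.4189 K


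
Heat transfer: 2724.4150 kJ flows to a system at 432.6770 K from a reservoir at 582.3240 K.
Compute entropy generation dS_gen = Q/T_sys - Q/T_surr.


dS_sys = 2724.4150/432.6770 = 6.2966 kJ/K
dS_surr = -2724.4150/582.3240 = -4.6785 kJ/K
dS_gen = 6.2966 - 4.6785 = 1.6181 kJ/K (irreversible)

dS_gen = 1.6181 kJ/K, irreversible


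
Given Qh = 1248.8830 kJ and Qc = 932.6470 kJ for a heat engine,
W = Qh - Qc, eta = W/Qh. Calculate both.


W = 1248.8830 - 932.6470 = 316.2360 kJ
eta = 316.2360 / 1248.8830 = 0.2532 = 25.3215%

W = 316.2360 kJ, eta = 25.3215%


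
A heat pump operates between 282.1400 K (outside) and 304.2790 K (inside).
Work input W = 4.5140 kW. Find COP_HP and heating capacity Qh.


COP = 304.2790 / 22.1390 = 13.7440
Qh = 13.7440 * 4.5140 = 62.0405 kW

COP = 13.7440, Qh = 62.0405 kW


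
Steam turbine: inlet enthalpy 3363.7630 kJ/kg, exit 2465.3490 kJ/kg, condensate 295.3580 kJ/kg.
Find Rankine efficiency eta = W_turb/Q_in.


W = 898.4140 kJ/kg
Q_in = 3068.4050 kJ/kg
eta = 0.2928 = 29.2795%

eta = 29.2795%


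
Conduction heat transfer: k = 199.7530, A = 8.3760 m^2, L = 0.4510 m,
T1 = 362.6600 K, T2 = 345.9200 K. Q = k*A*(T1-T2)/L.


dT = 16.7400 K
Q = 199.7530 * 8.3760 * 16.7400 / 0.4510 = 62102.4725 W

62102.4725 W


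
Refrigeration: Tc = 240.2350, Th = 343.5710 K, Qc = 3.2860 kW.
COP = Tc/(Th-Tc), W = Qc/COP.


COP = 240.2350 / 103.3360 = 2.3248
W = 3.2860 / 2.3248 = 1.4135 kW

COP = 2.3248, W = 1.4135 kW


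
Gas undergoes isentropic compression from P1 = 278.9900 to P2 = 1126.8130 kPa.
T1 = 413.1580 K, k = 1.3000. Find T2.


(k-1)/k = 0.2308
(P2/P1)^exp = 1.3801
T2 = 413.1580 * 1.3801 = 570.1945 K

570.1945 K


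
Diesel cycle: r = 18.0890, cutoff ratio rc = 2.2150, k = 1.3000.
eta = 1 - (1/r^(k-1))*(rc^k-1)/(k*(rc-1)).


r^(k-1) = 2.3836
rc^k = 2.8118
eta = 0.5188 = 51.8753%

51.8753%


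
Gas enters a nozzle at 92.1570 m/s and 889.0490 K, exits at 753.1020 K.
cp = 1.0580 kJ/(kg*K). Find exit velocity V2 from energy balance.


dT = 135.9470 K
2*cp*1000*dT = 287663.8520
V1^2 = 8492.9126
V2 = sqrt(296156.7646) = 544.2029 m/s

544.2029 m/s


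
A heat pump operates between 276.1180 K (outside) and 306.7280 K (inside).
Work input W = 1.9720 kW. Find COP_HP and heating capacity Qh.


COP = 306.7280 / 30.6100 = 10.0205
Qh = 10.0205 * 1.9720 = 19.7605 kW

COP = 10.0205, Qh = 19.7605 kW


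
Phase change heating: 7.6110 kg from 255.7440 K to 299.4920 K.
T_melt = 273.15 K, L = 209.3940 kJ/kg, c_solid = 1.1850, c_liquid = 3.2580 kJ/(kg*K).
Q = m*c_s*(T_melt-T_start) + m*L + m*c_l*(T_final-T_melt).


Q1 (sensible, solid) = 7.6110 * 1.1850 * 17.4060 = 156.9853 kJ
Q2 (latent) = 7.6110 * 209.3940 = 1593.6977 kJ
Q3 (sensible, liquid) = 7.6110 * 3.2580 * 26.3420 = 653.1930 kJ
Q_total = 2403.8761 kJ

2403.8761 kJ


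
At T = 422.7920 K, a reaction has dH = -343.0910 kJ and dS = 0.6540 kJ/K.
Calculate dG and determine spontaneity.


T*dS = 422.7920 * 0.6540 = 276.5060 kJ
dG = -343.0910 - 276.5060 = -619.5970 kJ (spontaneous)

dG = -619.5970 kJ, spontaneous


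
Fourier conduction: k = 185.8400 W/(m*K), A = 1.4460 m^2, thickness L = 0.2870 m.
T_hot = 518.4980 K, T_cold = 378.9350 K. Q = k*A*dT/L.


dT = 139.5630 K
Q = 185.8400 * 1.4460 * 139.5630 / 0.2870 = 130676.0172 W

130676.0172 W
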